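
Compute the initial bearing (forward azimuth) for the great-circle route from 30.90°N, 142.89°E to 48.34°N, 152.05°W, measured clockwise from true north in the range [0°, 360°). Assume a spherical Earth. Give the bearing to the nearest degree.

Δλ = -152.05 − 142.89 = -294.94°; wrapped into (−180°, 180°]: 65.06°.
θ = atan2( sin Δλ · cos φ₂ , cos φ₁ · sin φ₂ − sin φ₁ · cos φ₂ · cos Δλ )
  = atan2(0.60272, 0.49712) = 50.484° → normalised to [0°, 360°): 50.484°.

50°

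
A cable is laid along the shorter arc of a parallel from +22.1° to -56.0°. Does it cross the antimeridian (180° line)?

No

Signed shortest Δλ = ((-56.0 − 22.1 + 180) mod 360) − 180 = -78.1°.
Going west by 78.1° from +22.1° reaches -56.0° without touching 180°.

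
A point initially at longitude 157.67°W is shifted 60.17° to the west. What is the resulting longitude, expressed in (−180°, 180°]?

Start at -157.67°; shift −60.17° → -217.84°.
-217.84° lies outside (−180°, 180°]; add 360° → +142.16°.

142.16°E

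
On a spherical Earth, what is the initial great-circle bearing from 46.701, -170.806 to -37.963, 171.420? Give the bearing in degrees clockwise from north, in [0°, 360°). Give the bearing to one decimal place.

194.0°

Δλ = 171.420 − -170.806 = 342.226°; wrapped into (−180°, 180°]: -17.774°.
θ = atan2( sin Δλ · cos φ₂ , cos φ₁ · sin φ₂ − sin φ₁ · cos φ₂ · cos Δλ )
  = atan2(-0.24067, -0.96828) = -166.042° → normalised to [0°, 360°): 193.958°.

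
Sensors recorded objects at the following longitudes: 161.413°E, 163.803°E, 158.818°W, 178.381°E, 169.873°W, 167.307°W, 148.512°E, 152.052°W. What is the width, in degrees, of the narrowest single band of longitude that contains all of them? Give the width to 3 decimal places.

59.436°

Sort the longitudes: -169.873°, -167.307°, -158.818°, -152.052°, +148.512°, +161.413°, +163.803°, +178.381°.
Eastward gaps between consecutive values (wrapping around): 2.566°, 8.489°, 6.766°, 300.564°, 12.901°, 2.390°, 14.578°, 11.746°.
Largest gap = 300.564° ⇒ minimal covering band is its complement: 360° − 300.564° = 59.436°.
Band runs from +148.512° eastward to -152.052°, crossing the antimeridian.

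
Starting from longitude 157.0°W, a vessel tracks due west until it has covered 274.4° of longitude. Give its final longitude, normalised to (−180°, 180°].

Start at -157.0°; shift −274.4° → -431.4°.
-431.4° lies outside (−180°, 180°]; add 360° → -71.4°.

71.4°W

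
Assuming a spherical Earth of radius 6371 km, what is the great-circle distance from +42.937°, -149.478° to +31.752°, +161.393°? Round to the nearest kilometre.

4450 km

Δλ = 161.393 − -149.478 = 310.871°; wrapped into (−180°, 180°]: -49.129°.
Δφ = 31.752 − 42.937 = -11.185°.
a = sin²(Δφ/2) + cos φ₁ · cos φ₂ · sin²(Δλ/2) = 0.117084.
c = 2·atan2(√a, √(1−a)) = 0.69846 rad → d = 6371·c ≈ 4449.89 km.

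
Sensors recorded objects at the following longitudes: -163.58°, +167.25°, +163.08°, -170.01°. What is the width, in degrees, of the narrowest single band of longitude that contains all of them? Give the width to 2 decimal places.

33.34°

Sort the longitudes: -170.01°, -163.58°, +163.08°, +167.25°.
Eastward gaps between consecutive values (wrapping around): 6.43°, 326.66°, 4.17°, 22.74°.
Largest gap = 326.66° ⇒ minimal covering band is its complement: 360° − 326.66° = 33.34°.
Band runs from +163.08° eastward to -163.58°, crossing the antimeridian.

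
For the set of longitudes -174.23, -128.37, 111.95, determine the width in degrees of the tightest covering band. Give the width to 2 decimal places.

119.68°

Sort the longitudes: -174.23°, -128.37°, +111.95°.
Eastward gaps between consecutive values (wrapping around): 45.86°, 240.32°, 73.82°.
Largest gap = 240.32° ⇒ minimal covering band is its complement: 360° − 240.32° = 119.68°.
Band runs from +111.95° eastward to -128.37°, crossing the antimeridian.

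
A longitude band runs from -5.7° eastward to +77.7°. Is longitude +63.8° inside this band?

Band width going east from -5.7° to +77.7°: ((77.7 − -5.7) mod 360) = 83.4°.
Offset of +63.8° east of the west edge: ((63.8 − -5.7) mod 360) = 69.5°.
69.5° ≤ 83.4° ⇒ inside.

Yes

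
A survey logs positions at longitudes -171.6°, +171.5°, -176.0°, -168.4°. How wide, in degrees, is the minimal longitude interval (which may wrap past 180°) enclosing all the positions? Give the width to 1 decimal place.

Sort the longitudes: -176.0°, -171.6°, -168.4°, +171.5°.
Eastward gaps between consecutive values (wrapping around): 4.4°, 3.2°, 339.9°, 12.5°.
Largest gap = 339.9° ⇒ minimal covering band is its complement: 360° − 339.9° = 20.1°.
Band runs from +171.5° eastward to -168.4°, crossing the antimeridian.

20.1°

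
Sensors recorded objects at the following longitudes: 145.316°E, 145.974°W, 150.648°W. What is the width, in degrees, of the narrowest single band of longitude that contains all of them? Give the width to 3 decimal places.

68.710°

Sort the longitudes: -150.648°, -145.974°, +145.316°.
Eastward gaps between consecutive values (wrapping around): 4.674°, 291.290°, 64.036°.
Largest gap = 291.290° ⇒ minimal covering band is its complement: 360° − 291.290° = 68.710°.
Band runs from +145.316° eastward to -145.974°, crossing the antimeridian.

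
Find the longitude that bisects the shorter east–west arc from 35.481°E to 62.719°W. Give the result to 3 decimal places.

Signed shortest Δλ from +35.481° to -62.719° is -98.200°.
Midpoint longitude = +35.481° + (-98.200°)/2 = +35.481° − 49.100° = -13.619°.

13.619°W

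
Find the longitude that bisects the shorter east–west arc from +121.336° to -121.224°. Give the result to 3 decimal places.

-179.944°

Signed shortest Δλ from +121.336° to -121.224° is +117.440°.
Midpoint longitude = +121.336° + (+117.440°)/2 = +121.336° + 58.720° = +180.056°.
Normalise into (−180°, 180°]: -179.944°.
(The naïve average (+121.336 + -121.224)/2 = 0.056° is on the wrong side of the globe.)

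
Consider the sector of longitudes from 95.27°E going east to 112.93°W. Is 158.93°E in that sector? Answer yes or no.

Yes

Band width going east from +95.27° to -112.93°: ((-112.93 − 95.27) mod 360) = 151.80°.
Offset of +158.93° east of the west edge: ((158.93 − 95.27) mod 360) = 63.66°.
63.66° ≤ 151.80° ⇒ inside.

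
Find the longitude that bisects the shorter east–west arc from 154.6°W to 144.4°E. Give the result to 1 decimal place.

174.9°E

Signed shortest Δλ from -154.6° to +144.4° is -61.0°.
Midpoint longitude = -154.6° + (-61.0°)/2 = -154.6° − 30.5° = -185.1°.
Normalise into (−180°, 180°]: +174.9°.
(The naïve average (-154.6 + +144.4)/2 = -5.1° is on the wrong side of the globe.)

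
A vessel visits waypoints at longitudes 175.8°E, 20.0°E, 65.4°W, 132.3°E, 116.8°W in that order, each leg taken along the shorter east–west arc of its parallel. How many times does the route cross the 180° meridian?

Leg 1: +175.8° → +20.0°, shortest Δλ = -155.8° (west) — does not cross 180°.
Leg 2: +20.0° → -65.4°, shortest Δλ = -85.4° (west) — does not cross 180°.
Leg 3: -65.4° → +132.3°, shortest Δλ = -162.3° (west) — crosses 180°.
Leg 4: +132.3° → -116.8°, shortest Δλ = 110.9° (east) — crosses 180°.
Total crossings: 2.

2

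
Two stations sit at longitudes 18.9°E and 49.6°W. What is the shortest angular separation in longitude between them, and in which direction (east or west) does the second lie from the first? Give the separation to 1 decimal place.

Raw difference: -49.6 − 18.9 = -68.5°.
Normalise into (−180°, 180°]: -68.5° stays -68.5°.
Negative ⇒ the second point lies to the west; separation 68.5°.

68.5° west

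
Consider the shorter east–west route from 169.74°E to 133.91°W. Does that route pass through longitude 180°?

Naïve |-133.91 − 169.74| = 303.65° > 180°, so the shorter arc goes the other way round — across 180°.
Signed shortest Δλ = ((-133.91 − 169.74 + 180) mod 360) − 180 = 56.35°.
Going east by 56.35° from +169.74° passes through 180° before reaching -133.91°.

Yes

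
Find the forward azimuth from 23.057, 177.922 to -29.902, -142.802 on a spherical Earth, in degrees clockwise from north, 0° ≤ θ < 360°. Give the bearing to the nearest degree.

143°

Δλ = -142.802 − 177.922 = -320.724°; wrapped into (−180°, 180°]: 39.276°.
θ = atan2( sin Δλ · cos φ₂ , cos φ₁ · sin φ₂ − sin φ₁ · cos φ₂ · cos Δλ )
  = atan2(0.54878, -0.72151) = 142.743° → normalised to [0°, 360°): 142.743°.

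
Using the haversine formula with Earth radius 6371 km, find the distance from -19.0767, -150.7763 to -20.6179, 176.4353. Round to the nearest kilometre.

Δλ = 176.4353 − -150.7763 = 327.2116°; wrapped into (−180°, 180°]: -32.7884°.
Δφ = -20.6179 − -19.0767 = -1.5412°.
a = sin²(Δφ/2) + cos φ₁ · cos φ₂ · sin²(Δλ/2) = 0.070646.
c = 2·atan2(√a, √(1−a)) = 0.53805 rad → d = 6371·c ≈ 3427.93 km.

3428 km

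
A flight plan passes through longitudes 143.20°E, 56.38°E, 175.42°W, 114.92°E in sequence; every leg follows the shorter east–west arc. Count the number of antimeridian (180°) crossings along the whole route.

2

Leg 1: +143.20° → +56.38°, shortest Δλ = -86.82° (west) — does not cross 180°.
Leg 2: +56.38° → -175.42°, shortest Δλ = 128.2° (east) — crosses 180°.
Leg 3: -175.42° → +114.92°, shortest Δλ = -69.66° (west) — crosses 180°.
Total crossings: 2.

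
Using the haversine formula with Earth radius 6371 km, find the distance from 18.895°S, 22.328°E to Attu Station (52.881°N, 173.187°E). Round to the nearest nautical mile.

8357 nmi

Δλ = 173.187 − 22.328 = 150.859°.
Δφ = 52.881 − -18.895 = 71.776°.
a = sin²(Δφ/2) + cos φ₁ · cos φ₂ · sin²(Δλ/2) = 0.878453.
c = 2·atan2(√a, √(1−a)) = 2.42936 rad → d = 6371·c ≈ 15477.46 km ≈ 8357.16 nmi.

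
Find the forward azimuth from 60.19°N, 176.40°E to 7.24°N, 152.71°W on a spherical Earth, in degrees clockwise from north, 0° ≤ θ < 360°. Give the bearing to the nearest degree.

Δλ = -152.71 − 176.40 = -329.11°; wrapped into (−180°, 180°]: 30.89°.
θ = atan2( sin Δλ · cos φ₂ , cos φ₁ · sin φ₂ − sin φ₁ · cos φ₂ · cos Δλ )
  = atan2(0.50930, -0.67602) = 143.006° → normalised to [0°, 360°): 143.006°.

143°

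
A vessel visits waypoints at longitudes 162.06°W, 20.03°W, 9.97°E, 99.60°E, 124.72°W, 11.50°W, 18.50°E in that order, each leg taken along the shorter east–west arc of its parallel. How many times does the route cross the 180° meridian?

Leg 1: -162.06° → -20.03°, shortest Δλ = 142.03° (east) — does not cross 180°.
Leg 2: -20.03° → +9.97°, shortest Δλ = 30.0° (east) — does not cross 180°.
Leg 3: +9.97° → +99.60°, shortest Δλ = 89.63° (east) — does not cross 180°.
Leg 4: +99.60° → -124.72°, shortest Δλ = 135.68° (east) — crosses 180°.
Leg 5: -124.72° → -11.50°, shortest Δλ = 113.22° (east) — does not cross 180°.
Leg 6: -11.50° → +18.50°, shortest Δλ = 30.0° (east) — does not cross 180°.
Total crossings: 1.

1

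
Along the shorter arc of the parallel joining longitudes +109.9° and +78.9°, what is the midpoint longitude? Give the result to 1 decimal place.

Signed shortest Δλ from +109.9° to +78.9° is -31.0°.
Midpoint longitude = +109.9° + (-31.0°)/2 = +109.9° − 15.5° = +94.4°.

+94.4°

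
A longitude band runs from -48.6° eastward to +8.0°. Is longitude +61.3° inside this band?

No

Band width going east from -48.6° to +8.0°: ((8.0 − -48.6) mod 360) = 56.6°.
Offset of +61.3° east of the west edge: ((61.3 − -48.6) mod 360) = 109.9°.
109.9° > 56.6° ⇒ outside.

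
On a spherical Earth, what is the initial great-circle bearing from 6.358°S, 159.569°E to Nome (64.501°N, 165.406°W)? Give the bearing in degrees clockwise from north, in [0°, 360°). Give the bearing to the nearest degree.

Δλ = -165.406 − 159.569 = -324.975°; wrapped into (−180°, 180°]: 35.025°.
θ = atan2( sin Δλ · cos φ₂ , cos φ₁ · sin φ₂ − sin φ₁ · cos φ₂ · cos Δλ )
  = atan2(0.24708, 0.93608) = 14.786° → normalised to [0°, 360°): 14.786°.

15°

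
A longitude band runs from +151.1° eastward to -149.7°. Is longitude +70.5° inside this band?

No

Band width going east from +151.1° to -149.7°: ((-149.7 − 151.1) mod 360) = 59.2°.
Offset of +70.5° east of the west edge: ((70.5 − 151.1) mod 360) = 279.4°.
279.4° > 59.2° ⇒ outside.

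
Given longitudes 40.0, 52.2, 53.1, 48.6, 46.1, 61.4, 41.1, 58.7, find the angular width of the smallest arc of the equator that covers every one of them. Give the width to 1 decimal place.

Sort the longitudes: +40.0°, +41.1°, +46.1°, +48.6°, +52.2°, +53.1°, +58.7°, +61.4°.
Eastward gaps between consecutive values (wrapping around): 1.1°, 5.0°, 2.5°, 3.6°, 0.9°, 5.6°, 2.7°, 338.6°.
Largest gap = 338.6° ⇒ minimal covering band is its complement: 360° − 338.6° = 21.4°.
Band runs from +40.0° eastward to +61.4°.

21.4°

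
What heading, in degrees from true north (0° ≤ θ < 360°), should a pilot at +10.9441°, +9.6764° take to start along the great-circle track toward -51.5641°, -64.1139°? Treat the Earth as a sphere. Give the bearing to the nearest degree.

217°

Δλ = -64.1139 − 9.6764 = -73.7903°.
θ = atan2( sin Δλ · cos φ₂ , cos φ₁ · sin φ₂ − sin φ₁ · cos φ₂ · cos Δλ )
  = atan2(-0.59693, -0.80200) = -143.340° → normalised to [0°, 360°): 216.660°.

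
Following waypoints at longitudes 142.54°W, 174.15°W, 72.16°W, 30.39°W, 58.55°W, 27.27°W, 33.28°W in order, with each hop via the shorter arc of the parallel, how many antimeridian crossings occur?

0

Leg 1: -142.54° → -174.15°, shortest Δλ = -31.61° (west) — does not cross 180°.
Leg 2: -174.15° → -72.16°, shortest Δλ = 101.99° (east) — does not cross 180°.
Leg 3: -72.16° → -30.39°, shortest Δλ = 41.77° (east) — does not cross 180°.
Leg 4: -30.39° → -58.55°, shortest Δλ = -28.16° (west) — does not cross 180°.
Leg 5: -58.55° → -27.27°, shortest Δλ = 31.28° (east) — does not cross 180°.
Leg 6: -27.27° → -33.28°, shortest Δλ = -6.01° (west) — does not cross 180°.
Total crossings: 0.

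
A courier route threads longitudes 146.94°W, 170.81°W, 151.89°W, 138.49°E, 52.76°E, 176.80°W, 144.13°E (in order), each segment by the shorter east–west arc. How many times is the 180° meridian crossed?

Leg 1: -146.94° → -170.81°, shortest Δλ = -23.87° (west) — does not cross 180°.
Leg 2: -170.81° → -151.89°, shortest Δλ = 18.92° (east) — does not cross 180°.
Leg 3: -151.89° → +138.49°, shortest Δλ = -69.62° (west) — crosses 180°.
Leg 4: +138.49° → +52.76°, shortest Δλ = -85.73° (west) — does not cross 180°.
Leg 5: +52.76° → -176.80°, shortest Δλ = 130.44° (east) — crosses 180°.
Leg 6: -176.80° → +144.13°, shortest Δλ = -39.07° (west) — crosses 180°.
Total crossings: 3.

3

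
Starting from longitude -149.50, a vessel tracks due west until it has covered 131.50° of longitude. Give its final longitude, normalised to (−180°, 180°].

Start at -149.50°; shift −131.50° → -281.00°.
-281.00° lies outside (−180°, 180°]; add 360° → +79.00°.

+79.00°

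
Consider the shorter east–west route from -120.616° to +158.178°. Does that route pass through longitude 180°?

Naïve |158.178 − -120.616| = 278.794° > 180°, so the shorter arc goes the other way round — across 180°.
Signed shortest Δλ = ((158.178 − -120.616 + 180) mod 360) − 180 = -81.206°.
Going west by 81.206° from -120.616° passes through 180° before reaching +158.178°.

Yes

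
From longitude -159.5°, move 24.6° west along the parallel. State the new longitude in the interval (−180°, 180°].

+175.9°

Start at -159.5°; shift −24.6° → -184.1°.
-184.1° lies outside (−180°, 180°]; add 360° → +175.9°.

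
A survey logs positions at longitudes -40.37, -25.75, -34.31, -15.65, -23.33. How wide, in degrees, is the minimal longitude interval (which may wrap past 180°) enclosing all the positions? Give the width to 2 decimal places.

Sort the longitudes: -40.37°, -34.31°, -25.75°, -23.33°, -15.65°.
Eastward gaps between consecutive values (wrapping around): 6.06°, 8.56°, 2.42°, 7.68°, 335.28°.
Largest gap = 335.28° ⇒ minimal covering band is its complement: 360° − 335.28° = 24.72°.
Band runs from -40.37° eastward to -15.65°.

24.72°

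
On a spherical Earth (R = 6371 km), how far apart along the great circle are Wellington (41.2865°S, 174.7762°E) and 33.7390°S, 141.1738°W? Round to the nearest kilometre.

3931 km

Δλ = -141.1738 − 174.7762 = -315.9500°; wrapped into (−180°, 180°]: 44.0500°.
Δφ = -33.7390 − -41.2865 = 7.5475°.
a = sin²(Δφ/2) + cos φ₁ · cos φ₂ · sin²(Δλ/2) = 0.092208.
c = 2·atan2(√a, √(1−a)) = 0.61706 rad → d = 6371·c ≈ 3931.29 km.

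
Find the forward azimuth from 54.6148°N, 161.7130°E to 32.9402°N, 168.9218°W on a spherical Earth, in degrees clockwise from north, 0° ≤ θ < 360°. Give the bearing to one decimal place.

124.4°

Δλ = -168.9218 − 161.7130 = -330.6348°; wrapped into (−180°, 180°]: 29.3652°.
θ = atan2( sin Δλ · cos φ₂ , cos φ₁ · sin φ₂ − sin φ₁ · cos φ₂ · cos Δλ )
  = atan2(0.41154, -0.28142) = 124.365° → normalised to [0°, 360°): 124.365°.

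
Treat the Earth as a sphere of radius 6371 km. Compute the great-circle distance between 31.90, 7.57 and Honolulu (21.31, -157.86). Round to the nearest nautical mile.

Δλ = -157.86 − 7.57 = -165.43°.
Δφ = 21.31 − 31.90 = -10.59°.
a = sin²(Δφ/2) + cos φ₁ · cos φ₂ · sin²(Δλ/2) = 0.786724.
c = 2·atan2(√a, √(1−a)) = 2.18151 rad → d = 6371·c ≈ 13898.37 km ≈ 7504.52 nmi.

7505 nmi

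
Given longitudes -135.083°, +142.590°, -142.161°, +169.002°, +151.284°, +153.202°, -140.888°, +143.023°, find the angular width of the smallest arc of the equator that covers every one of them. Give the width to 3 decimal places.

82.327°

Sort the longitudes: -142.161°, -140.888°, -135.083°, +142.590°, +143.023°, +151.284°, +153.202°, +169.002°.
Eastward gaps between consecutive values (wrapping around): 1.273°, 5.805°, 277.673°, 0.433°, 8.261°, 1.918°, 15.800°, 48.837°.
Largest gap = 277.673° ⇒ minimal covering band is its complement: 360° − 277.673° = 82.327°.
Band runs from +142.590° eastward to -135.083°, crossing the antimeridian.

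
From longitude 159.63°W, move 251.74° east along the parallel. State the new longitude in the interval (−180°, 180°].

92.11°E

Start at -159.63°; shift +251.74° → +92.11°.
+92.11° already lies in (−180°, 180°].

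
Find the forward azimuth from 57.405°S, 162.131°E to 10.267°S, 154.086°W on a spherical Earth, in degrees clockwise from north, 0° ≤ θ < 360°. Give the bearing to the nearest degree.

54°

Δλ = -154.086 − 162.131 = -316.217°; wrapped into (−180°, 180°]: 43.783°.
θ = atan2( sin Δλ · cos φ₂ , cos φ₁ · sin φ₂ − sin φ₁ · cos φ₂ · cos Δλ )
  = atan2(0.68085, 0.50250) = 53.571° → normalised to [0°, 360°): 53.571°.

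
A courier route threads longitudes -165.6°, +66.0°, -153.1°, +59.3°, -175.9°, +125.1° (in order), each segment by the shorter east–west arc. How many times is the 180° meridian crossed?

5

Leg 1: -165.6° → +66.0°, shortest Δλ = -128.4° (west) — crosses 180°.
Leg 2: +66.0° → -153.1°, shortest Δλ = 140.9° (east) — crosses 180°.
Leg 3: -153.1° → +59.3°, shortest Δλ = -147.6° (west) — crosses 180°.
Leg 4: +59.3° → -175.9°, shortest Δλ = 124.8° (east) — crosses 180°.
Leg 5: -175.9° → +125.1°, shortest Δλ = -59.0° (west) — crosses 180°.
Total crossings: 5.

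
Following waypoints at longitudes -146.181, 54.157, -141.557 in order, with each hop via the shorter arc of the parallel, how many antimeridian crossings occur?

Leg 1: -146.181° → +54.157°, shortest Δλ = -159.662° (west) — crosses 180°.
Leg 2: +54.157° → -141.557°, shortest Δλ = 164.286° (east) — crosses 180°.
Total crossings: 2.

2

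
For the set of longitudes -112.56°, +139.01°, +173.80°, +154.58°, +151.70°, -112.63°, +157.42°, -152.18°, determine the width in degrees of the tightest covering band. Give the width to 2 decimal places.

Sort the longitudes: -152.18°, -112.63°, -112.56°, +139.01°, +151.70°, +154.58°, +157.42°, +173.80°.
Eastward gaps between consecutive values (wrapping around): 39.55°, 0.07°, 251.57°, 12.69°, 2.88°, 2.84°, 16.38°, 34.02°.
Largest gap = 251.57° ⇒ minimal covering band is its complement: 360° − 251.57° = 108.43°.
Band runs from +139.01° eastward to -112.56°, crossing the antimeridian.

108.43°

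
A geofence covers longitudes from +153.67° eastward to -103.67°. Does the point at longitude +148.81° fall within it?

Band width going east from +153.67° to -103.67°: ((-103.67 − 153.67) mod 360) = 102.66°.
Offset of +148.81° east of the west edge: ((148.81 − 153.67) mod 360) = 355.14°.
355.14° > 102.66° ⇒ outside.

No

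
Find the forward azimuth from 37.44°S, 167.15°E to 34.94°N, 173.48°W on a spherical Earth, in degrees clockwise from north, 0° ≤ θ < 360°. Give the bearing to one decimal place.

16.4°

Δλ = -173.48 − 167.15 = -340.63°; wrapped into (−180°, 180°]: 19.37°.
θ = atan2( sin Δλ · cos φ₂ , cos φ₁ · sin φ₂ − sin φ₁ · cos φ₂ · cos Δλ )
  = atan2(0.27188, 0.92488) = 16.382° → normalised to [0°, 360°): 16.382°.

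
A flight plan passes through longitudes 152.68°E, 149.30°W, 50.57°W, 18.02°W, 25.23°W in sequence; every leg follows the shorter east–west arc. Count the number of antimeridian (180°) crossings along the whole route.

1

Leg 1: +152.68° → -149.30°, shortest Δλ = 58.02° (east) — crosses 180°.
Leg 2: -149.30° → -50.57°, shortest Δλ = 98.73° (east) — does not cross 180°.
Leg 3: -50.57° → -18.02°, shortest Δλ = 32.55° (east) — does not cross 180°.
Leg 4: -18.02° → -25.23°, shortest Δλ = -7.21° (west) — does not cross 180°.
Total crossings: 1.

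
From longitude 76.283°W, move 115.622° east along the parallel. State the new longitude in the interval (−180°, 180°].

39.339°E

Start at -76.283°; shift +115.622° → +39.339°.
+39.339° already lies in (−180°, 180°].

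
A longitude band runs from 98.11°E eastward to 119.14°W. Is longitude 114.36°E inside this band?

Yes

Band width going east from +98.11° to -119.14°: ((-119.14 − 98.11) mod 360) = 142.75°.
Offset of +114.36° east of the west edge: ((114.36 − 98.11) mod 360) = 16.25°.
16.25° ≤ 142.75° ⇒ inside.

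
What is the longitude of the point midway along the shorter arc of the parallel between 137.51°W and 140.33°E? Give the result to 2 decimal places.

Signed shortest Δλ from -137.51° to +140.33° is -82.16°.
Midpoint longitude = -137.51° + (-82.16°)/2 = -137.51° − 41.08° = -178.59°.
(The naïve average (-137.51 + +140.33)/2 = 1.41° is on the wrong side of the globe.)

178.59°W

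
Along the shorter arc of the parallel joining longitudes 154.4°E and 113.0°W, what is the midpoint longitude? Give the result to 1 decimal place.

Signed shortest Δλ from +154.4° to -113.0° is +92.6°.
Midpoint longitude = +154.4° + (+92.6°)/2 = +154.4° + 46.3° = +200.7°.
Normalise into (−180°, 180°]: -159.3°.
(The naïve average (+154.4 + -113.0)/2 = 20.7° is on the wrong side of the globe.)

159.3°W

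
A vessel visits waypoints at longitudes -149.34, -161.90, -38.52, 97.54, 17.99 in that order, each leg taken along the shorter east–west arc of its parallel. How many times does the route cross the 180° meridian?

Leg 1: -149.34° → -161.90°, shortest Δλ = -12.56° (west) — does not cross 180°.
Leg 2: -161.90° → -38.52°, shortest Δλ = 123.38° (east) — does not cross 180°.
Leg 3: -38.52° → +97.54°, shortest Δλ = 136.06° (east) — does not cross 180°.
Leg 4: +97.54° → +17.99°, shortest Δλ = -79.55° (west) — does not cross 180°.
Total crossings: 0.

0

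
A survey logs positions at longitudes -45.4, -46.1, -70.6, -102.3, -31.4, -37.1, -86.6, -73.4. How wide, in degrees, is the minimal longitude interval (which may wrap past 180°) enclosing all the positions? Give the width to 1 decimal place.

70.9°

Sort the longitudes: -102.3°, -86.6°, -73.4°, -70.6°, -46.1°, -45.4°, -37.1°, -31.4°.
Eastward gaps between consecutive values (wrapping around): 15.7°, 13.2°, 2.8°, 24.5°, 0.7°, 8.3°, 5.7°, 289.1°.
Largest gap = 289.1° ⇒ minimal covering band is its complement: 360° − 289.1° = 70.9°.
Band runs from -102.3° eastward to -31.4°.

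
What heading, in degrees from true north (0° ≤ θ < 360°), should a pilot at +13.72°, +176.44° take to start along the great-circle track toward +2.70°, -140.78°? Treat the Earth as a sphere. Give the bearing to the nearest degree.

Δλ = -140.78 − 176.44 = -317.22°; wrapped into (−180°, 180°]: 42.78°.
θ = atan2( sin Δλ · cos φ₂ , cos φ₁ · sin φ₂ − sin φ₁ · cos φ₂ · cos Δλ )
  = atan2(0.67843, -0.12812) = 100.695° → normalised to [0°, 360°): 100.695°.

101°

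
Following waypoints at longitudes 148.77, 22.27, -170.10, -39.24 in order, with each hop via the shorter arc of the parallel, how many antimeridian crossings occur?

Leg 1: +148.77° → +22.27°, shortest Δλ = -126.5° (west) — does not cross 180°.
Leg 2: +22.27° → -170.10°, shortest Δλ = 167.63° (east) — crosses 180°.
Leg 3: -170.10° → -39.24°, shortest Δλ = 130.86° (east) — does not cross 180°.
Total crossings: 1.

1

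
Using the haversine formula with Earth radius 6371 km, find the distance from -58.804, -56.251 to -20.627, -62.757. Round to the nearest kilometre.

Δλ = -62.757 − -56.251 = -6.506°.
Δφ = -20.627 − -58.804 = 38.177°.
a = sin²(Δφ/2) + cos φ₁ · cos φ₂ · sin²(Δλ/2) = 0.108508.
c = 2·atan2(√a, √(1−a)) = 0.67135 rad → d = 6371·c ≈ 4277.16 km.

4277 km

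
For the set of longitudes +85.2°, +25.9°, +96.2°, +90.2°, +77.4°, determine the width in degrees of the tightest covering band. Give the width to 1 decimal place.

Sort the longitudes: +25.9°, +77.4°, +85.2°, +90.2°, +96.2°.
Eastward gaps between consecutive values (wrapping around): 51.5°, 7.8°, 5.0°, 6.0°, 289.7°.
Largest gap = 289.7° ⇒ minimal covering band is its complement: 360° − 289.7° = 70.3°.
Band runs from +25.9° eastward to +96.2°.

70.3°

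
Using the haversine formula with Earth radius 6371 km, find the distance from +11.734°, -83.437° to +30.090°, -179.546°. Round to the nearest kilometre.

9932 km

Δλ = -179.546 − -83.437 = -96.109°.
Δφ = 30.090 − 11.734 = 18.356°.
a = sin²(Δφ/2) + cos φ₁ · cos φ₂ · sin²(Δλ/2) = 0.494097.
c = 2·atan2(√a, √(1−a)) = 1.55899 rad → d = 6371·c ≈ 9932.33 km.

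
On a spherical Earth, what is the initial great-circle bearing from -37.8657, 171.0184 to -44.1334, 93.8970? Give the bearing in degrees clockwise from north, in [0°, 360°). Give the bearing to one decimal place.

Δλ = 93.8970 − 171.0184 = -77.1214°.
θ = atan2( sin Δλ · cos φ₂ , cos φ₁ · sin φ₂ − sin φ₁ · cos φ₂ · cos Δλ )
  = atan2(-0.69967, -0.45153) = -122.836° → normalised to [0°, 360°): 237.164°.

237.2°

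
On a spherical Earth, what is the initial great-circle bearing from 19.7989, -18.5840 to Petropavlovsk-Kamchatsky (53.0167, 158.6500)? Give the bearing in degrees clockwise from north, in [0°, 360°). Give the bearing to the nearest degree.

2°

Δλ = 158.6500 − -18.5840 = 177.2340°.
θ = atan2( sin Δλ · cos φ₂ , cos φ₁ · sin φ₂ − sin φ₁ · cos φ₂ · cos Δλ )
  = atan2(0.02903, 0.95512) = 1.741° → normalised to [0°, 360°): 1.741°.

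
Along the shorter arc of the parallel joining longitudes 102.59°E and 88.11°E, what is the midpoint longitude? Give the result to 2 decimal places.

Signed shortest Δλ from +102.59° to +88.11° is -14.48°.
Midpoint longitude = +102.59° + (-14.48°)/2 = +102.59° − 7.24° = +95.35°.

95.35°E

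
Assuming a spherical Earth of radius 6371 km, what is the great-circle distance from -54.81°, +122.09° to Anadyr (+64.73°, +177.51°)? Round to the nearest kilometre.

Δλ = 177.51 − 122.09 = 55.42°.
Δφ = 64.73 − -54.81 = 119.54°.
a = sin²(Δφ/2) + cos φ₁ · cos φ₂ · sin²(Δλ/2) = 0.799708.
c = 2·atan2(√a, √(1−a)) = 2.21357 rad → d = 6371·c ≈ 14102.64 km.

14103 km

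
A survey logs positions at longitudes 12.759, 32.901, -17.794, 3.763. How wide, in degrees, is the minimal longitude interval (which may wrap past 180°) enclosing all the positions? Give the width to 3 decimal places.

50.695°

Sort the longitudes: -17.794°, +3.763°, +12.759°, +32.901°.
Eastward gaps between consecutive values (wrapping around): 21.557°, 8.996°, 20.142°, 309.305°.
Largest gap = 309.305° ⇒ minimal covering band is its complement: 360° − 309.305° = 50.695°.
Band runs from -17.794° eastward to +32.901°.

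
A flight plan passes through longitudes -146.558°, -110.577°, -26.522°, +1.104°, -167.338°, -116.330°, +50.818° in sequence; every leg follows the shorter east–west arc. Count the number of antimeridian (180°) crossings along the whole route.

0

Leg 1: -146.558° → -110.577°, shortest Δλ = 35.981° (east) — does not cross 180°.
Leg 2: -110.577° → -26.522°, shortest Δλ = 84.055° (east) — does not cross 180°.
Leg 3: -26.522° → +1.104°, shortest Δλ = 27.626° (east) — does not cross 180°.
Leg 4: +1.104° → -167.338°, shortest Δλ = -168.442° (west) — does not cross 180°.
Leg 5: -167.338° → -116.330°, shortest Δλ = 51.008° (east) — does not cross 180°.
Leg 6: -116.330° → +50.818°, shortest Δλ = 167.148° (east) — does not cross 180°.
Total crossings: 0.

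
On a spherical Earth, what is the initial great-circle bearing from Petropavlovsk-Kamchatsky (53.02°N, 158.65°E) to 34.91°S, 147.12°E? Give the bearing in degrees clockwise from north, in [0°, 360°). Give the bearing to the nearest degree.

189°

Δλ = 147.12 − 158.65 = -11.53°.
θ = atan2( sin Δλ · cos φ₂ , cos φ₁ · sin φ₂ − sin φ₁ · cos φ₂ · cos Δλ )
  = atan2(-0.16391, -0.98613) = -170.563° → normalised to [0°, 360°): 189.437°.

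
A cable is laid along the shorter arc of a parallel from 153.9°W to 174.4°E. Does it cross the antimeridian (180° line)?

Yes

Naïve |174.4 − -153.9| = 328.3° > 180°, so the shorter arc goes the other way round — across 180°.
Signed shortest Δλ = ((174.4 − -153.9 + 180) mod 360) − 180 = -31.7°.
Going west by 31.7° from -153.9° passes through 180° before reaching +174.4°.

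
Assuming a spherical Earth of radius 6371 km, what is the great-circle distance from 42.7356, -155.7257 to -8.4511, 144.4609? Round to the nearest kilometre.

8295 km

Δλ = 144.4609 − -155.7257 = 300.1866°; wrapped into (−180°, 180°]: -59.8134°.
Δφ = -8.4511 − 42.7356 = -51.1867°.
a = sin²(Δφ/2) + cos φ₁ · cos φ₂ · sin²(Δλ/2) = 0.367213.
c = 2·atan2(√a, √(1−a)) = 1.30200 rad → d = 6371·c ≈ 8295.03 km.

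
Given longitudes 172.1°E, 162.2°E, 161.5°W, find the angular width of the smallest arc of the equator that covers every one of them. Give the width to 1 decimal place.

36.3°

Sort the longitudes: -161.5°, +162.2°, +172.1°.
Eastward gaps between consecutive values (wrapping around): 323.7°, 9.9°, 26.4°.
Largest gap = 323.7° ⇒ minimal covering band is its complement: 360° − 323.7° = 36.3°.
Band runs from +162.2° eastward to -161.5°, crossing the antimeridian.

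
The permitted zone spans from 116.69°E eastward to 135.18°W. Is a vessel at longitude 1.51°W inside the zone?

Band width going east from +116.69° to -135.18°: ((-135.18 − 116.69) mod 360) = 108.13°.
Offset of -1.51° east of the west edge: ((-1.51 − 116.69) mod 360) = 241.80°.
241.80° > 108.13° ⇒ outside.

No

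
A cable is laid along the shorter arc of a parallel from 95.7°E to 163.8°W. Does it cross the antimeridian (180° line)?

Yes

Naïve |-163.8 − 95.7| = 259.5° > 180°, so the shorter arc goes the other way round — across 180°.
Signed shortest Δλ = ((-163.8 − 95.7 + 180) mod 360) − 180 = 100.5°.
Going east by 100.5° from +95.7° passes through 180° before reaching -163.8°.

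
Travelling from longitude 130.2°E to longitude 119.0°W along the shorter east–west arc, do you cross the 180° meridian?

Yes

Naïve |-119.0 − 130.2| = 249.2° > 180°, so the shorter arc goes the other way round — across 180°.
Signed shortest Δλ = ((-119.0 − 130.2 + 180) mod 360) − 180 = 110.8°.
Going east by 110.8° from +130.2° passes through 180° before reaching -119.0°.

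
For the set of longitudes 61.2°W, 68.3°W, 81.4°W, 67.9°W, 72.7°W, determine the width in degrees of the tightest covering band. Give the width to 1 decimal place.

Sort the longitudes: -81.4°, -72.7°, -68.3°, -67.9°, -61.2°.
Eastward gaps between consecutive values (wrapping around): 8.7°, 4.4°, 0.4°, 6.7°, 339.8°.
Largest gap = 339.8° ⇒ minimal covering band is its complement: 360° − 339.8° = 20.2°.
Band runs from -81.4° eastward to -61.2°.

20.2°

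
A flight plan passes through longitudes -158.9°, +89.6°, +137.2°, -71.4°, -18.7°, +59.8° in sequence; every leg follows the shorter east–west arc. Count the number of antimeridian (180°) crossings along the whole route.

2

Leg 1: -158.9° → +89.6°, shortest Δλ = -111.5° (west) — crosses 180°.
Leg 2: +89.6° → +137.2°, shortest Δλ = 47.6° (east) — does not cross 180°.
Leg 3: +137.2° → -71.4°, shortest Δλ = 151.4° (east) — crosses 180°.
Leg 4: -71.4° → -18.7°, shortest Δλ = 52.7° (east) — does not cross 180°.
Leg 5: -18.7° → +59.8°, shortest Δλ = 78.5° (east) — does not cross 180°.
Total crossings: 2.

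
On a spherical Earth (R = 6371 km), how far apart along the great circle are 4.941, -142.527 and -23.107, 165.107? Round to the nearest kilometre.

6481 km

Δλ = 165.107 − -142.527 = 307.634°; wrapped into (−180°, 180°]: -52.366°.
Δφ = -23.107 − 4.941 = -28.048°.
a = sin²(Δφ/2) + cos φ₁ · cos φ₂ · sin²(Δλ/2) = 0.237130.
c = 2·atan2(√a, √(1−a)) = 1.01721 rad → d = 6371·c ≈ 6480.66 km.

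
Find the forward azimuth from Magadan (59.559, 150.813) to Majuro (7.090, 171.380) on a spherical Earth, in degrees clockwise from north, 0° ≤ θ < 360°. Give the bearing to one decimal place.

154.7°

Δλ = 171.380 − 150.813 = 20.567°.
θ = atan2( sin Δλ · cos φ₂ , cos φ₁ · sin φ₂ − sin φ₁ · cos φ₂ · cos Δλ )
  = atan2(0.34862, -0.73849) = 154.730° → normalised to [0°, 360°): 154.730°.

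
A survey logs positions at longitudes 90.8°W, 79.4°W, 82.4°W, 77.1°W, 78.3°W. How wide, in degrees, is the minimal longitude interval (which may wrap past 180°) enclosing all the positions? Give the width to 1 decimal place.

13.7°

Sort the longitudes: -90.8°, -82.4°, -79.4°, -78.3°, -77.1°.
Eastward gaps between consecutive values (wrapping around): 8.4°, 3.0°, 1.1°, 1.2°, 346.3°.
Largest gap = 346.3° ⇒ minimal covering band is its complement: 360° − 346.3° = 13.7°.
Band runs from -90.8° eastward to -77.1°.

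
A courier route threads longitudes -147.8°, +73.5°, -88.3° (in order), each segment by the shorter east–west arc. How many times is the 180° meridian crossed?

Leg 1: -147.8° → +73.5°, shortest Δλ = -138.7° (west) — crosses 180°.
Leg 2: +73.5° → -88.3°, shortest Δλ = -161.8° (west) — does not cross 180°.
Total crossings: 1.

1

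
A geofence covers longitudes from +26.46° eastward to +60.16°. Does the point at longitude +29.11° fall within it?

Band width going east from +26.46° to +60.16°: ((60.16 − 26.46) mod 360) = 33.70°.
Offset of +29.11° east of the west edge: ((29.11 − 26.46) mod 360) = 2.65°.
2.65° ≤ 33.70° ⇒ inside.

Yes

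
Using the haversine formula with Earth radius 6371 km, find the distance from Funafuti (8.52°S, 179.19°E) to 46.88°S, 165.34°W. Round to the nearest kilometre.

Δλ = -165.34 − 179.19 = -344.53°; wrapped into (−180°, 180°]: 15.47°.
Δφ = -46.88 − -8.52 = -38.36°.
a = sin²(Δφ/2) + cos φ₁ · cos φ₂ · sin²(Δλ/2) = 0.120182.
c = 2·atan2(√a, √(1−a)) = 0.70804 rad → d = 6371·c ≈ 4510.94 km.

4511 km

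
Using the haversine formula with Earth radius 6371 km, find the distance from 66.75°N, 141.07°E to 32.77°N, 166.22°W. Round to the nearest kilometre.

5082 km

Δλ = -166.22 − 141.07 = -307.29°; wrapped into (−180°, 180°]: 52.71°.
Δφ = 32.77 − 66.75 = -33.98°.
a = sin²(Δφ/2) + cos φ₁ · cos φ₂ · sin²(Δλ/2) = 0.150797.
c = 2·atan2(√a, √(1−a)) = 0.79763 rad → d = 6371·c ≈ 5081.69 km.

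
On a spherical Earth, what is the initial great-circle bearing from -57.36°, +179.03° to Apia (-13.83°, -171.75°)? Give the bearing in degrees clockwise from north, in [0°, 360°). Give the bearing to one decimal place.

Δλ = -171.75 − 179.03 = -350.78°; wrapped into (−180°, 180°]: 9.22°.
θ = atan2( sin Δλ · cos φ₂ , cos φ₁ · sin φ₂ − sin φ₁ · cos φ₂ · cos Δλ )
  = atan2(0.15558, 0.67817) = 12.921° → normalised to [0°, 360°): 12.921°.

12.9°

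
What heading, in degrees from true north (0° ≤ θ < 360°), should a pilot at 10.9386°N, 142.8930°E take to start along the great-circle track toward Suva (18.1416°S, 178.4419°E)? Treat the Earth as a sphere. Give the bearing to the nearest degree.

129°

Δλ = 178.4419 − 142.8930 = 35.5489°.
θ = atan2( sin Δλ · cos φ₂ , cos φ₁ · sin φ₂ − sin φ₁ · cos φ₂ · cos Δλ )
  = atan2(0.55250, -0.45242) = 129.313° → normalised to [0°, 360°): 129.313°.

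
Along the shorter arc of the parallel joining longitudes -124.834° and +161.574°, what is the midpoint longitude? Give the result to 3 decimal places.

-161.630°

Signed shortest Δλ from -124.834° to +161.574° is -73.592°.
Midpoint longitude = -124.834° + (-73.592°)/2 = -124.834° − 36.796° = -161.630°.
(The naïve average (-124.834 + +161.574)/2 = 18.37° is on the wrong side of the globe.)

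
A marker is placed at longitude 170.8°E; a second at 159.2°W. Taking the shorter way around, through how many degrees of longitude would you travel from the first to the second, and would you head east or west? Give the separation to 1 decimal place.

Raw difference: -159.2 − 170.8 = -330.0°.
Normalise into (−180°, 180°]: -330.0° + 360° = 30.0°.
Positive ⇒ the second point lies to the east; separation 30.0°.

30.0° east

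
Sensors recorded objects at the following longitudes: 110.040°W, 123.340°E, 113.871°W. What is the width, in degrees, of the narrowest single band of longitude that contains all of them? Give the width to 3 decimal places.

126.620°

Sort the longitudes: -113.871°, -110.040°, +123.340°.
Eastward gaps between consecutive values (wrapping around): 3.831°, 233.380°, 122.789°.
Largest gap = 233.380° ⇒ minimal covering band is its complement: 360° − 233.380° = 126.620°.
Band runs from +123.340° eastward to -110.040°, crossing the antimeridian.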